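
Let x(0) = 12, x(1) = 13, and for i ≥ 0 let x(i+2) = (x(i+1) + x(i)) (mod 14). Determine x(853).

Listing terms: x(0) = 12; x(1) = 13; x(2) = 11; x(3) = 10; x(4) = 7; x(5) = 3; x(6) = 10; x(7) = 13; x(8) = 9; x(9) = 8; x(10) = 3; x(11) = 11; x(12) = 0; x(13) = 11; x(14) = 11; x(15) = 8; x(16) = 5; x(17) = 13; x(18) = 4; x(19) = 3; x(20) = 7; x(21) = 10; x(22) = 3; x(23) = 13; x(24) = 2; x(25) = 1; x(26) = 3; x(27) = 4; x(28) = 7; x(29) = 11; x(30) = 4; x(31) = 1; x(32) = 5; x(33) = 6; x(34) = 11; x(35) = 3; x(36) = 0; x(37) = 3; x(38) = 3; x(39) = 6; x(40) = 9; x(41) = 1; x(42) = 10; x(43) = 11; x(44) = 7; x(45) = 4; x(46) = 11; x(47) = 1; x(48) = 12; x(49) = 13.
The sequence repeats with period 48.
So x(853) = x(0 + ((853-0) mod 48)) = x(37) = 3.

3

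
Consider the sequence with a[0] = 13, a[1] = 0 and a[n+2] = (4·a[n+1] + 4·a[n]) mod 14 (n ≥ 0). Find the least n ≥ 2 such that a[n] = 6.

Computing terms: a[0] = 13, a[1] = 0, a[2] = 10, a[3] = 12, a[4] = 4, a[5] = 8, a[6] = 6, a[7] = 0, a[8] = 10.
Since (a[7], a[8]) = (a[1], a[2]) = (0, 10) (two consecutive terms determine the rest), the sequence is eventually periodic: after a pre-period of length 1 it cycles with period 6.
The value 6 first appears (with n ≥ 2) at a[6].

6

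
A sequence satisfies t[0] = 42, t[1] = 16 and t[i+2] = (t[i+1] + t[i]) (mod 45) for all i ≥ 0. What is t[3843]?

Listing terms: t[0] = 42; t[1] = 16; t[2] = 13; t[3] = 29; t[4] = 42; t[5] = 26; t[6] = 23; t[7] = 4; t[8] = 27; t[9] = 31; t[10] = 13; t[11] = 44; t[12] = 12; t[13] = 11; t[14] = 23; t[15] = 34; t[16] = 12; t[17] = 1; t[18] = 13; t[19] = 14; t[20] = 27; t[21] = 41; t[22] = 23; t[23] = 19; t[24] = 42; t[25] = 16.
Since (t[24], t[25]) = (t[0], t[1]) = (42, 16) (two consecutive terms determine the rest), the sequence is periodic with period 24.
So t[3843] = t[0 + ((3843-0) mod 24)] = t[3] = 29.

29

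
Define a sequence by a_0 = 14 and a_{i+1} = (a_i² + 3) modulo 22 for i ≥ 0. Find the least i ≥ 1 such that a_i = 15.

a_0 = 14, a_1 = 1, a_2 = 4, a_3 = 19, a_4 = 12, a_5 = 15, a_6 = 8, a_7 = 1.
Since a_7 = a_1 = 1, the sequence is eventually periodic: after a pre-period of length 1 it cycles with period 6.
The value 15 first appears (with i ≥ 1) at a_5.

5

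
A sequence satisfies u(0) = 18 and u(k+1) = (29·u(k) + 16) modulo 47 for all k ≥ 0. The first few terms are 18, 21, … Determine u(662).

22

We have u(0) = 18,  u(1) = 21,  u(2) = 14,  u(3) = 46,  u(4) = 34,  u(5) = 15,  u(6) = 28,  u(7) = 29,  u(8) = 11,  u(9) = 6,  u(10) = 2,  u(11) = 27,  u(12) = 0,  u(13) = 16,  u(14) = 10,  u(15) = 24,  u(16) = 7,  u(17) = 31,  u(18) = 22,  u(19) = 43,  u(20) = 41,  u(21) = 30,  u(22) = 40,  u(23) = 1,  u(24) = 45,  u(25) = 5,  u(26) = 20,  u(27) = 32,  u(28) = 4,  u(29) = 38,  u(30) = 37,  u(31) = 8,  u(32) = 13,  u(33) = 17,  u(34) = 39,  u(35) = 19,  u(36) = 3,  u(37) = 9,  u(38) = 42,  u(39) = 12,  u(40) = 35,  u(41) = 44,  u(42) = 23,  u(43) = 25,  u(44) = 36,  u(45) = 26,  u(46) = 18.
Since u(46) = u(0) = 18, the sequence is periodic with period 46.
So u(662) = u(0 + ((662-0) mod 46)) = u(18) = 22.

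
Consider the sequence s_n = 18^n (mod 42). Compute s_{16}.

18

Computing terms: s_0 = 1,  s_1 = 18,  s_2 = 30,  s_3 = 36,  s_4 = 18.
Since s_4 = s_1 = 18, the sequence is eventually periodic: after a pre-period of length 1 it cycles with period 3.
For n ≥ 1, s_n depends only on (n - 1) mod 3. (16 - 1) mod 3 = 0, so s_{16} = s_1 = 18.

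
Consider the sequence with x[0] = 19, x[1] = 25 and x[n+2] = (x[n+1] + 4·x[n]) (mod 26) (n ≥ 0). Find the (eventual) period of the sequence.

12

x[0] = 19,  x[1] = 25,  x[2] = 23,  x[3] = 19,  x[4] = 7,  x[5] = 5,  x[6] = 7,  x[7] = 1,  x[8] = 3,  x[9] = 7,  x[10] = 19,  x[11] = 21,  x[12] = 19,  x[13] = 25.
Since (x[12], x[13]) = (x[0], x[1]) = (19, 25) (two consecutive terms determine the rest), the sequence is periodic with period 12.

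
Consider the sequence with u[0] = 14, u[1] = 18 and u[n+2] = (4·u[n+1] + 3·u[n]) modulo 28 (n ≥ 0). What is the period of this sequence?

We have u[0] = 14,  u[1] = 18,  u[2] = 2,  u[3] = 6,  u[4] = 2,  u[5] = 26,  u[6] = 26,  u[7] = 14,  u[8] = 22,  u[9] = 18,  u[10] = 26,  u[11] = 18,  u[12] = 10,  u[13] = 10,  u[14] = 14,  u[15] = 2,  u[16] = 22,  u[17] = 10,  u[18] = 22,  u[19] = 6,  u[20] = 6,  u[21] = 14,  u[22] = 18.
The sequence repeats with period 21.

21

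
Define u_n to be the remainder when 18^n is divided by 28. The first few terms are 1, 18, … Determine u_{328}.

We have u_0 = 1,  u_1 = 18,  u_2 = 16,  u_3 = 8,  u_4 = 4,  u_5 = 16.
Since u_5 = u_2 = 16, the sequence is eventually periodic: after a pre-period of length 2 it cycles with period 3.
For n ≥ 2, u_n depends only on (n - 2) mod 3. (328 - 2) mod 3 = 2, so u_{328} = u_4 = 4.

4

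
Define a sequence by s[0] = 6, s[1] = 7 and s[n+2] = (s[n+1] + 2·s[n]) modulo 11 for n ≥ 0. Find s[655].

Listing terms: s[0] = 6; s[1] = 7; s[2] = 8; s[3] = 0; s[4] = 5; s[5] = 5; s[6] = 4; s[7] = 3; s[8] = 0; s[9] = 6; s[10] = 6; s[11] = 7.
The sequence repeats with period 10.
(655 - 0) mod 10 = 5, so s[655] = s[5] = 5.

5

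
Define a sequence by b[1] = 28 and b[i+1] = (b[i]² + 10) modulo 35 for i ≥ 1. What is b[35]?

Listing terms: b[1] = 28; b[2] = 24; b[3] = 26; b[4] = 21; b[5] = 31; b[6] = 26.
Since b[6] = b[3] = 26, the sequence is eventually periodic: after a pre-period of length 2 it cycles with period 3.
For i ≥ 3, b[i] depends only on (i - 3) mod 3. (35 - 3) mod 3 = 2, so b[35] = b[5] = 31.

31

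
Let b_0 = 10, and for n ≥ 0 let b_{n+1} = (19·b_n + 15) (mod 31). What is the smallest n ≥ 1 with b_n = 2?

9

Listing terms: b_0 = 10,  b_1 = 19,  b_2 = 4,  b_3 = 29,  b_4 = 8,  b_5 = 12,  b_6 = 26,  b_7 = 13,  b_8 = 14,  b_9 = 2,  b_{10} = 22,  b_{11} = 30,  b_{12} = 27,  b_{13} = 1,  b_{14} = 3,  b_{15} = 10.
The sequence repeats with period 15.
The value 2 first appears (with n ≥ 1) at b_9.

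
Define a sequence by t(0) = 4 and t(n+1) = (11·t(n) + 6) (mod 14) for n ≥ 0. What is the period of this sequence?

3

Computing terms: t(0) = 4; t(1) = 8; t(2) = 10; t(3) = 4.
The sequence repeats with period 3.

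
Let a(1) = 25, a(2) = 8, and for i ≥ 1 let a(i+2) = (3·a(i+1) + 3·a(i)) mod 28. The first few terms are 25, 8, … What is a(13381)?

1

Listing terms: a(1) = 25,  a(2) = 8,  a(3) = 15,  a(4) = 13,  a(5) = 0,  a(6) = 11,  a(7) = 5,  a(8) = 20,  a(9) = 19,  a(10) = 5,  a(11) = 16,  a(12) = 7,  a(13) = 13,  a(14) = 4,  a(15) = 23,  a(16) = 25,  a(17) = 4,  a(18) = 3,  a(19) = 21,  a(20) = 16,  a(21) = 27,  a(22) = 17,  a(23) = 20,  a(24) = 27,  a(25) = 1,  a(26) = 0,  a(27) = 3,  a(28) = 9,  a(29) = 8,  a(30) = 23,  a(31) = 9,  a(32) = 12,  a(33) = 7,  a(34) = 1,  a(35) = 24,  a(36) = 19,  a(37) = 17,  a(38) = 24,  a(39) = 11,  a(40) = 21,  a(41) = 12,  a(42) = 15,  a(43) = 25,  a(44) = 8.
Since (a(43), a(44)) = (a(1), a(2)) = (25, 8) (two consecutive terms determine the rest), the sequence is periodic with period 42.
So a(13381) = a(1 + ((13381-1) mod 42)) = a(25) = 1.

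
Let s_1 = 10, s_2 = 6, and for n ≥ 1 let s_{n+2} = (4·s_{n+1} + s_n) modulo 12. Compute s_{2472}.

Listing terms: s_1 = 10,  s_2 = 6,  s_3 = 10,  s_4 = 10,  s_5 = 2,  s_6 = 6,  s_7 = 2,  s_8 = 2,  s_9 = 10,  s_{10} = 6.
The sequence repeats with period 8.
So s_{2472} = s_{1 + ((2472-1) mod 8)} = s_8 = 2.

2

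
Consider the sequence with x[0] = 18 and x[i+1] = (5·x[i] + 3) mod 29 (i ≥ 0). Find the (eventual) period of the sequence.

14

Computing terms: x[0] = 18, x[1] = 6, x[2] = 4, x[3] = 23, x[4] = 2, x[5] = 13, x[6] = 10, x[7] = 24, x[8] = 7, x[9] = 9, x[10] = 19, x[11] = 11, x[12] = 0, x[13] = 3, x[14] = 18.
The sequence repeats with period 14.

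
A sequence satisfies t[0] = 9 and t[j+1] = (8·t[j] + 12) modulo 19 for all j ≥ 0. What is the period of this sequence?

6

Listing terms: t[0] = 9; t[1] = 8; t[2] = 0; t[3] = 12; t[4] = 13; t[5] = 2; t[6] = 9.
Since t[6] = t[0] = 9, the sequence is periodic with period 6.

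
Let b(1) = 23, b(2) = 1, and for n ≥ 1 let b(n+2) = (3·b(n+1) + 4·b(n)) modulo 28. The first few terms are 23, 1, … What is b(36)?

Computing terms: b(1) = 23, b(2) = 1, b(3) = 11, b(4) = 9, b(5) = 15, b(6) = 25, b(7) = 23, b(8) = 1.
Since (b(7), b(8)) = (b(1), b(2)) = (23, 1) (two consecutive terms determine the rest), the sequence is periodic with period 6.
(36 - 1) mod 6 = 5, so b(36) = b(6) = 25.

25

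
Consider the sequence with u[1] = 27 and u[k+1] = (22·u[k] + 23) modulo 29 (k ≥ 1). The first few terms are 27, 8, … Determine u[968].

8

Listing terms: u[1] = 27; u[2] = 8; u[3] = 25; u[4] = 22; u[5] = 14; u[6] = 12; u[7] = 26; u[8] = 15; u[9] = 5; u[10] = 17; u[11] = 20; u[12] = 28; u[13] = 1; u[14] = 16; u[15] = 27.
Since u[15] = u[1] = 27, the sequence is periodic with period 14.
So u[968] = u[1 + ((968-1) mod 14)] = u[2] = 8.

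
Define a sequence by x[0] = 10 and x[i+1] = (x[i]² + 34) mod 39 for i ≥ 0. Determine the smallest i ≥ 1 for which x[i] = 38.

3

Listing terms: x[0] = 10; x[1] = 17; x[2] = 11; x[3] = 38; x[4] = 35; x[5] = 11.
Since x[5] = x[2] = 11, the sequence is eventually periodic: after a pre-period of length 2 it cycles with period 3.
The value 38 first appears (with i ≥ 1) at x[3].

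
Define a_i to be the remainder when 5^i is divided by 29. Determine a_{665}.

We have a_1 = 5, a_2 = 25, a_3 = 9, a_4 = 16, a_5 = 22, a_6 = 23, a_7 = 28, a_8 = 24, a_9 = 4, a_{10} = 20, a_{11} = 13, a_{12} = 7, a_{13} = 6, a_{14} = 1, a_{15} = 5.
Since a_{15} = a_1 = 5, the sequence is periodic with period 14.
(665 - 1) mod 14 = 6, so a_{665} = a_7 = 28.

28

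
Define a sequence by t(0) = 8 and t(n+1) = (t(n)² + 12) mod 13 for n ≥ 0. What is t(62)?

3

t(0) = 8, t(1) = 11, t(2) = 3, t(3) = 8.
The sequence repeats with period 3.
(62 - 0) mod 3 = 2, so t(62) = t(2) = 3.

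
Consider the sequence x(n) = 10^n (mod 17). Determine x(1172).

x(1) = 10,  x(2) = 15,  x(3) = 14,  x(4) = 4,  x(5) = 6,  x(6) = 9,  x(7) = 5,  x(8) = 16,  x(9) = 7,  x(10) = 2,  x(11) = 3,  x(12) = 13,  x(13) = 11,  x(14) = 8,  x(15) = 12,  x(16) = 1,  x(17) = 10.
Since x(17) = x(1) = 10, the sequence is periodic with period 16.
(1172 - 1) mod 16 = 3, so x(1172) = x(4) = 4.

4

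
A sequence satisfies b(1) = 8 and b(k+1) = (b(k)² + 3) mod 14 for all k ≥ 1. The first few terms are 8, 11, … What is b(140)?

3

b(1) = 8; b(2) = 11; b(3) = 12; b(4) = 7; b(5) = 10; b(6) = 5; b(7) = 0; b(8) = 3; b(9) = 12.
Since b(9) = b(3) = 12, the sequence is eventually periodic: after a pre-period of length 2 it cycles with period 6.
For k ≥ 3, b(k) depends only on (k - 3) mod 6. (140 - 3) mod 6 = 5, so b(140) = b(8) = 3.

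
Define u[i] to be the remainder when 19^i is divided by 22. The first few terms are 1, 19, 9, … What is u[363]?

17

u[0] = 1,  u[1] = 19,  u[2] = 9,  u[3] = 17,  u[4] = 15,  u[5] = 21,  u[6] = 3,  u[7] = 13,  u[8] = 5,  u[9] = 7,  u[10] = 1.
The sequence repeats with period 10.
So u[363] = u[0 + ((363-0) mod 10)] = u[3] = 17.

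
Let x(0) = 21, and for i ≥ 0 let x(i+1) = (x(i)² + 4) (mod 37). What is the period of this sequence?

6

Listing terms: x(0) = 21; x(1) = 1; x(2) = 5; x(3) = 29; x(4) = 31; x(5) = 3; x(6) = 13; x(7) = 25; x(8) = 0; x(9) = 4; x(10) = 20; x(11) = 34; x(12) = 13.
Since x(12) = x(6) = 13, the sequence is eventually periodic: after a pre-period of length 6 it cycles with period 6.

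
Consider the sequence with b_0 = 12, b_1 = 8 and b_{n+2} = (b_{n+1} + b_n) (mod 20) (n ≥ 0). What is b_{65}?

16

We have b_0 = 12; b_1 = 8; b_2 = 0; b_3 = 8; b_4 = 8; b_5 = 16; b_6 = 4; b_7 = 0; b_8 = 4; b_9 = 4; b_{10} = 8; b_{11} = 12; b_{12} = 0; b_{13} = 12; b_{14} = 12; b_{15} = 4; b_{16} = 16; b_{17} = 0; b_{18} = 16; b_{19} = 16; b_{20} = 12; b_{21} = 8.
The sequence repeats with period 20.
(65 - 0) mod 20 = 5, so b_{65} = b_5 = 16.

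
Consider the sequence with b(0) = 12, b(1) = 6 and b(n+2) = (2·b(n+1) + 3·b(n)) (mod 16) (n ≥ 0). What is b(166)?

We have b(0) = 12, b(1) = 6, b(2) = 0, b(3) = 2, b(4) = 4, b(5) = 14, b(6) = 8, b(7) = 10, b(8) = 12, b(9) = 6.
The sequence repeats with period 8.
(166 - 0) mod 8 = 6, so b(166) = b(6) = 8.

8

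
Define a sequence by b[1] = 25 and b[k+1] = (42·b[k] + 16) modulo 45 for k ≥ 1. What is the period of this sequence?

We have b[1] = 25,  b[2] = 31,  b[3] = 13,  b[4] = 22,  b[5] = 40,  b[6] = 31.
Since b[6] = b[2] = 31, the sequence is eventually periodic: after a pre-period of length 1 it cycles with period 4.

4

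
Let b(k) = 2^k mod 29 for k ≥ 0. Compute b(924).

Listing terms: b(0) = 1; b(1) = 2; b(2) = 4; b(3) = 8; b(4) = 16; b(5) = 3; b(6) = 6; b(7) = 12; b(8) = 24; b(9) = 19; b(10) = 9; b(11) = 18; b(12) = 7; b(13) = 14; b(14) = 28; b(15) = 27; b(16) = 25; b(17) = 21; b(18) = 13; b(19) = 26; b(20) = 23; b(21) = 17; b(22) = 5; b(23) = 10; b(24) = 20; b(25) = 11; b(26) = 22; b(27) = 15; b(28) = 1.
The sequence repeats with period 28.
(924 - 0) mod 28 = 0, so b(924) = b(0) = 1.

1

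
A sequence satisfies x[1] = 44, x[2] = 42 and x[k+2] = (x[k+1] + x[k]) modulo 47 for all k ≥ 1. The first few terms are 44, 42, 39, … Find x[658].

5

Computing terms: x[1] = 44; x[2] = 42; x[3] = 39; x[4] = 34; x[5] = 26; x[6] = 13; x[7] = 39; x[8] = 5; x[9] = 44; x[10] = 2; x[11] = 46; x[12] = 1; x[13] = 0; x[14] = 1; x[15] = 1; x[16] = 2; x[17] = 3; x[18] = 5; x[19] = 8; x[20] = 13; x[21] = 21; x[22] = 34; x[23] = 8; x[24] = 42; x[25] = 3; x[26] = 45; x[27] = 1; x[28] = 46; x[29] = 0; x[30] = 46; x[31] = 46; x[32] = 45; x[33] = 44; x[34] = 42.
Since (x[33], x[34]) = (x[1], x[2]) = (44, 42) (two consecutive terms determine the rest), the sequence is periodic with period 32.
So x[658] = x[1 + ((658-1) mod 32)] = x[18] = 5.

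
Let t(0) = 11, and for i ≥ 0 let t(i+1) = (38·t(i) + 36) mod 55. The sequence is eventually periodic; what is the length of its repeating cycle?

We have t(0) = 11; t(1) = 14; t(2) = 18; t(3) = 5; t(4) = 6; t(5) = 44; t(6) = 3; t(7) = 40; t(8) = 16; t(9) = 39; t(10) = 33; t(11) = 25; t(12) = 51; t(13) = 49; t(14) = 28; t(15) = 0; t(16) = 36; t(17) = 29; t(18) = 38; t(19) = 50; t(20) = 11.
Since t(20) = t(0) = 11, the sequence is periodic with period 20.

20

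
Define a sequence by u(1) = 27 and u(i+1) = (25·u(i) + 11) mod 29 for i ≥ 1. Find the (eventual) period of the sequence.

We have u(1) = 27,  u(2) = 19,  u(3) = 22,  u(4) = 10,  u(5) = 0,  u(6) = 11,  u(7) = 25,  u(8) = 27.
The sequence repeats with period 7.

7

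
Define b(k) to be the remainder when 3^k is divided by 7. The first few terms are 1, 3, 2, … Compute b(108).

Listing terms: b(0) = 1,  b(1) = 3,  b(2) = 2,  b(3) = 6,  b(4) = 4,  b(5) = 5,  b(6) = 1.
Since b(6) = b(0) = 1, the sequence is periodic with period 6.
(108 - 0) mod 6 = 0, so b(108) = b(0) = 1.

1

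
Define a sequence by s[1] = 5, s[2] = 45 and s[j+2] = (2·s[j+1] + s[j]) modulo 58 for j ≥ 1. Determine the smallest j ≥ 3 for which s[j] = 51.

s[1] = 5; s[2] = 45; s[3] = 37; s[4] = 3; s[5] = 43; s[6] = 31; s[7] = 47; s[8] = 9; s[9] = 7; s[10] = 23; s[11] = 53; s[12] = 13; s[13] = 21; s[14] = 55; s[15] = 15; s[16] = 27; s[17] = 11; s[18] = 49; s[19] = 51; s[20] = 35; s[21] = 5; s[22] = 45.
The sequence repeats with period 20.
The value 51 first appears (with j ≥ 3) at s[19].

19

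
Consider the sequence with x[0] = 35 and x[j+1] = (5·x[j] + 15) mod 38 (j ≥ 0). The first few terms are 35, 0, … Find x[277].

32

We have x[0] = 35,  x[1] = 0,  x[2] = 15,  x[3] = 14,  x[4] = 9,  x[5] = 22,  x[6] = 11,  x[7] = 32,  x[8] = 23,  x[9] = 16,  x[10] = 19,  x[11] = 34,  x[12] = 33,  x[13] = 28,  x[14] = 3,  x[15] = 30,  x[16] = 13,  x[17] = 4,  x[18] = 35.
The sequence repeats with period 18.
So x[277] = x[0 + ((277-0) mod 18)] = x[7] = 32.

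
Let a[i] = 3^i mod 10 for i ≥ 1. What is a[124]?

1

Listing terms: a[1] = 3,  a[2] = 9,  a[3] = 7,  a[4] = 1,  a[5] = 3.
Since a[5] = a[1] = 3, the sequence is periodic with period 4.
So a[124] = a[1 + ((124-1) mod 4)] = a[4] = 1.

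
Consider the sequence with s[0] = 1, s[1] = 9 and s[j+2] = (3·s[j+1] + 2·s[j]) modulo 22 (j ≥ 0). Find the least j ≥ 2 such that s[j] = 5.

Listing terms: s[0] = 1; s[1] = 9; s[2] = 7; s[3] = 17; s[4] = 21; s[5] = 9; s[6] = 3; s[7] = 5; s[8] = 21; s[9] = 7; s[10] = 19; s[11] = 5; s[12] = 9; s[13] = 15; s[14] = 19; s[15] = 21; s[16] = 13; s[17] = 15; s[18] = 5; s[19] = 1; s[20] = 13; s[21] = 19; s[22] = 17; s[23] = 1; s[24] = 15; s[25] = 3; s[26] = 17; s[27] = 13; s[28] = 7; s[29] = 3; s[30] = 1; s[31] = 9.
Since (s[30], s[31]) = (s[0], s[1]) = (1, 9) (two consecutive terms determine the rest), the sequence is periodic with period 30.
The value 5 first appears (with j ≥ 2) at s[7].

7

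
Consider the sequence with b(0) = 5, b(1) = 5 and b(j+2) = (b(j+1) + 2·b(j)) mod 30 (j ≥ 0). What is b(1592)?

15

b(0) = 5, b(1) = 5, b(2) = 15, b(3) = 25, b(4) = 25, b(5) = 15, b(6) = 5, b(7) = 5.
The sequence repeats with period 6.
So b(1592) = b(0 + ((1592-0) mod 6)) = b(2) = 15.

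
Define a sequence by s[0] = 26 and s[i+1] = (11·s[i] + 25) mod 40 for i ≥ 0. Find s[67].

We have s[0] = 26,  s[1] = 31,  s[2] = 6,  s[3] = 11,  s[4] = 26.
The sequence repeats with period 4.
(67 - 0) mod 4 = 3, so s[67] = s[3] = 11.

11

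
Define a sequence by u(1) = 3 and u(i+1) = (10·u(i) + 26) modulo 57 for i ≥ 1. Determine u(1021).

51

Listing terms: u(1) = 3,  u(2) = 56,  u(3) = 16,  u(4) = 15,  u(5) = 5,  u(6) = 19,  u(7) = 45,  u(8) = 20,  u(9) = 55,  u(10) = 6,  u(11) = 29,  u(12) = 31,  u(13) = 51,  u(14) = 23,  u(15) = 28,  u(16) = 21,  u(17) = 8,  u(18) = 49,  u(19) = 3.
Since u(19) = u(1) = 3, the sequence is periodic with period 18.
(1021 - 1) mod 18 = 12, so u(1021) = u(13) = 51.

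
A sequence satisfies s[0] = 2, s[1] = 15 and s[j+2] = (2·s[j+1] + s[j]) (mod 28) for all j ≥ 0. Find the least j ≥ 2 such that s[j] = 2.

Listing terms: s[0] = 2,  s[1] = 15,  s[2] = 4,  s[3] = 23,  s[4] = 22,  s[5] = 11,  s[6] = 16,  s[7] = 15,  s[8] = 18,  s[9] = 23,  s[10] = 8,  s[11] = 11,  s[12] = 2,  s[13] = 15.
The sequence repeats with period 12.
The value 2 next appears (with j ≥ 2) at s[12].

12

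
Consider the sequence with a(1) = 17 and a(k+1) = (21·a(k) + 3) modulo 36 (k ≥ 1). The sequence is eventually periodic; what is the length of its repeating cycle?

a(1) = 17,  a(2) = 0,  a(3) = 3,  a(4) = 30,  a(5) = 21,  a(6) = 12,  a(7) = 3.
Since a(7) = a(3) = 3, the sequence is eventually periodic: after a pre-period of length 2 it cycles with period 4.

4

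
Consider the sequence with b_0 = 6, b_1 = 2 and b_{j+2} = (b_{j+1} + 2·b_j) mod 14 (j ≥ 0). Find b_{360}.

6

We have b_0 = 6,  b_1 = 2,  b_2 = 0,  b_3 = 4,  b_4 = 4,  b_5 = 12,  b_6 = 6,  b_7 = 2.
The sequence repeats with period 6.
(360 - 0) mod 6 = 0, so b_{360} = b_0 = 6.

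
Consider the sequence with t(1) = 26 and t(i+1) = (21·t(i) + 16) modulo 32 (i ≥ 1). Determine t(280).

We have t(1) = 26, t(2) = 18, t(3) = 10, t(4) = 2, t(5) = 26.
The sequence repeats with period 4.
So t(280) = t(1 + ((280-1) mod 4)) = t(4) = 2.

2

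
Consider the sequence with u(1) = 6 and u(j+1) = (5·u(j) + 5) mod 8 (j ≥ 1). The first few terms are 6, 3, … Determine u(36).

1

Computing terms: u(1) = 6; u(2) = 3; u(3) = 4; u(4) = 1; u(5) = 2; u(6) = 7; u(7) = 0; u(8) = 5; u(9) = 6.
The sequence repeats with period 8.
So u(36) = u(1 + ((36-1) mod 8)) = u(4) = 1.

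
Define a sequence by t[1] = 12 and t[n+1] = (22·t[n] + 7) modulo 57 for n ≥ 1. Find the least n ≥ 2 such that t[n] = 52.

14

t[1] = 12; t[2] = 43; t[3] = 41; t[4] = 54; t[5] = 55; t[6] = 20; t[7] = 48; t[8] = 37; t[9] = 23; t[10] = 0; t[11] = 7; t[12] = 47; t[13] = 15; t[14] = 52; t[15] = 11; t[16] = 21; t[17] = 13; t[18] = 8; t[19] = 12.
Since t[19] = t[1] = 12, the sequence is periodic with period 18.
The value 52 first appears (with n ≥ 2) at t[14].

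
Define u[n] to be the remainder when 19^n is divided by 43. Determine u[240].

16

u[1] = 19, u[2] = 17, u[3] = 22, u[4] = 31, u[5] = 30, u[6] = 11, u[7] = 37, u[8] = 15, u[9] = 27, u[10] = 40, u[11] = 29, u[12] = 35, u[13] = 20, u[14] = 36, u[15] = 39, u[16] = 10, u[17] = 18, u[18] = 41, u[19] = 5, u[20] = 9, u[21] = 42, u[22] = 24, u[23] = 26, u[24] = 21, u[25] = 12, u[26] = 13, u[27] = 32, u[28] = 6, u[29] = 28, u[30] = 16, u[31] = 3, u[32] = 14, u[33] = 8, u[34] = 23, u[35] = 7, u[36] = 4, u[37] = 33, u[38] = 25, u[39] = 2, u[40] = 38, u[41] = 34, u[42] = 1, u[43] = 19.
Since u[43] = u[1] = 19, the sequence is periodic with period 42.
(240 - 1) mod 42 = 29, so u[240] = u[30] = 16.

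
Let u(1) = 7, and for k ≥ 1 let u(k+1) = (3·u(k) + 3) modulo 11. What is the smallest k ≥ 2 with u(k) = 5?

Listing terms: u(1) = 7, u(2) = 2, u(3) = 9, u(4) = 8, u(5) = 5, u(6) = 7.
Since u(6) = u(1) = 7, the sequence is periodic with period 5.
The value 5 first appears (with k ≥ 2) at u(5).

5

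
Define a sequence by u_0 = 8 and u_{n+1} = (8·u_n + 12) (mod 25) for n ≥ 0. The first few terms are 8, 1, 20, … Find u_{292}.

23

Computing terms: u_0 = 8; u_1 = 1; u_2 = 20; u_3 = 22; u_4 = 13; u_5 = 16; u_6 = 15; u_7 = 7; u_8 = 18; u_9 = 6; u_{10} = 10; u_{11} = 17; u_{12} = 23; u_{13} = 21; u_{14} = 5; u_{15} = 2; u_{16} = 3; u_{17} = 11; u_{18} = 0; u_{19} = 12; u_{20} = 8.
Since u_{20} = u_0 = 8, the sequence is periodic with period 20.
So u_{292} = u_{0 + ((292-0) mod 20)} = u_{12} = 23.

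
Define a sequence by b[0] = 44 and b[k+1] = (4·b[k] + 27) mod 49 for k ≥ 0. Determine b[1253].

b[0] = 44, b[1] = 7, b[2] = 6, b[3] = 2, b[4] = 35, b[5] = 20, b[6] = 9, b[7] = 14, b[8] = 34, b[9] = 16, b[10] = 42, b[11] = 48, b[12] = 23, b[13] = 21, b[14] = 13, b[15] = 30, b[16] = 0, b[17] = 27, b[18] = 37, b[19] = 28, b[20] = 41, b[21] = 44.
The sequence repeats with period 21.
So b[1253] = b[0 + ((1253-0) mod 21)] = b[14] = 13.

13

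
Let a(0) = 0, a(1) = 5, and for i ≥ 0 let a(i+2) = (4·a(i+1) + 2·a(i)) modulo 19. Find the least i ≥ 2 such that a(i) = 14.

3

We have a(0) = 0, a(1) = 5, a(2) = 1, a(3) = 14, a(4) = 1, a(5) = 13, a(6) = 16, a(7) = 14, a(8) = 12, a(9) = 0, a(10) = 5.
Since (a(9), a(10)) = (a(0), a(1)) = (0, 5) (two consecutive terms determine the rest), the sequence is periodic with period 9.
The value 14 first appears (with i ≥ 2) at a(3).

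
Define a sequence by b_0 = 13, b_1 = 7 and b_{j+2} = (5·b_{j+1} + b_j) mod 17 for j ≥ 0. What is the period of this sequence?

We have b_0 = 13,  b_1 = 7,  b_2 = 14,  b_3 = 9,  b_4 = 8,  b_5 = 15,  b_6 = 15,  b_7 = 5,  b_8 = 6,  b_9 = 1,  b_{10} = 11,  b_{11} = 5,  b_{12} = 2,  b_{13} = 15,  b_{14} = 9,  b_{15} = 9,  b_{16} = 3,  b_{17} = 7,  b_{18} = 4,  b_{19} = 10,  b_{20} = 3,  b_{21} = 8,  b_{22} = 9,  b_{23} = 2,  b_{24} = 2,  b_{25} = 12,  b_{26} = 11,  b_{27} = 16,  b_{28} = 6,  b_{29} = 12,  b_{30} = 15,  b_{31} = 2,  b_{32} = 8,  b_{33} = 8,  b_{34} = 14,  b_{35} = 10,  b_{36} = 13,  b_{37} = 7.
The sequence repeats with period 36.

36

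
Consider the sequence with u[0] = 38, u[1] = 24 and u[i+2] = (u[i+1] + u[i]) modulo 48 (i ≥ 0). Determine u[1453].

24

Listing terms: u[0] = 38; u[1] = 24; u[2] = 14; u[3] = 38; u[4] = 4; u[5] = 42; u[6] = 46; u[7] = 40; u[8] = 38; u[9] = 30; u[10] = 20; u[11] = 2; u[12] = 22; u[13] = 24; u[14] = 46; u[15] = 22; u[16] = 20; u[17] = 42; u[18] = 14; u[19] = 8; u[20] = 22; u[21] = 30; u[22] = 4; u[23] = 34; u[24] = 38; u[25] = 24.
The sequence repeats with period 24.
(1453 - 0) mod 24 = 13, so u[1453] = u[13] = 24.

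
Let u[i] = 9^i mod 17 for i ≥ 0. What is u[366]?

4

Computing terms: u[0] = 1, u[1] = 9, u[2] = 13, u[3] = 15, u[4] = 16, u[5] = 8, u[6] = 4, u[7] = 2, u[8] = 1.
The sequence repeats with period 8.
So u[366] = u[0 + ((366-0) mod 8)] = u[6] = 4.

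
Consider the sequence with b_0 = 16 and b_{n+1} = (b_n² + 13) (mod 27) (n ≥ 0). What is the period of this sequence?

9

b_0 = 16,  b_1 = 26,  b_2 = 14,  b_3 = 20,  b_4 = 8,  b_5 = 23,  b_6 = 2,  b_7 = 17,  b_8 = 5,  b_9 = 11,  b_{10} = 26.
Since b_{10} = b_1 = 26, the sequence is eventually periodic: after a pre-period of length 1 it cycles with period 9.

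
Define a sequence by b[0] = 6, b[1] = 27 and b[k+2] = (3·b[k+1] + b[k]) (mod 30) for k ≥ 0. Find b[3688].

21

b[0] = 6,  b[1] = 27,  b[2] = 27,  b[3] = 18,  b[4] = 21,  b[5] = 21,  b[6] = 24,  b[7] = 3,  b[8] = 3,  b[9] = 12,  b[10] = 9,  b[11] = 9,  b[12] = 6,  b[13] = 27.
The sequence repeats with period 12.
(3688 - 0) mod 12 = 4, so b[3688] = b[4] = 21.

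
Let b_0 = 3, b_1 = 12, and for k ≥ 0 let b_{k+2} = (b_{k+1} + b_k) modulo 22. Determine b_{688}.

16

Computing terms: b_0 = 3, b_1 = 12, b_2 = 15, b_3 = 5, b_4 = 20, b_5 = 3, b_6 = 1, b_7 = 4, b_8 = 5, b_9 = 9, b_{10} = 14, b_{11} = 1, b_{12} = 15, b_{13} = 16, b_{14} = 9, b_{15} = 3, b_{16} = 12.
Since (b_{15}, b_{16}) = (b_0, b_1) = (3, 12) (two consecutive terms determine the rest), the sequence is periodic with period 15.
So b_{688} = b_{0 + ((688-0) mod 15)} = b_{13} = 16.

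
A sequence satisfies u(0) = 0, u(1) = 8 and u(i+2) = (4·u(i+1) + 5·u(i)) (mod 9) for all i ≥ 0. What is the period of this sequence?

18

Computing terms: u(0) = 0; u(1) = 8; u(2) = 5; u(3) = 6; u(4) = 4; u(5) = 1; u(6) = 6; u(7) = 2; u(8) = 2; u(9) = 0; u(10) = 1; u(11) = 4; u(12) = 3; u(13) = 5; u(14) = 8; u(15) = 3; u(16) = 7; u(17) = 7; u(18) = 0; u(19) = 8.
The sequence repeats with period 18.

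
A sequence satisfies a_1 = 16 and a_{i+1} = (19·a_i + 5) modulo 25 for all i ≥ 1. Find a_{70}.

19

Computing terms: a_1 = 16,  a_2 = 9,  a_3 = 1,  a_4 = 24,  a_5 = 11,  a_6 = 14,  a_7 = 21,  a_8 = 4,  a_9 = 6,  a_{10} = 19,  a_{11} = 16.
The sequence repeats with period 10.
(70 - 1) mod 10 = 9, so a_{70} = a_{10} = 19.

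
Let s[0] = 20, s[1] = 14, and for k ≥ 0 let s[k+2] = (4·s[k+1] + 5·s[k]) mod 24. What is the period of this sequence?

We have s[0] = 20, s[1] = 14, s[2] = 12, s[3] = 22, s[4] = 4, s[5] = 6, s[6] = 20, s[7] = 14.
Since (s[6], s[7]) = (s[0], s[1]) = (20, 14) (two consecutive terms determine the rest), the sequence is periodic with period 6.

6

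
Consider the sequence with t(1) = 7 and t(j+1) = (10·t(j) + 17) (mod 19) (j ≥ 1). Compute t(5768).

Listing terms: t(1) = 7; t(2) = 11; t(3) = 13; t(4) = 14; t(5) = 5; t(6) = 10; t(7) = 3; t(8) = 9; t(9) = 12; t(10) = 4; t(11) = 0; t(12) = 17; t(13) = 16; t(14) = 6; t(15) = 1; t(16) = 8; t(17) = 2; t(18) = 18; t(19) = 7.
Since t(19) = t(1) = 7, the sequence is periodic with period 18.
(5768 - 1) mod 18 = 7, so t(5768) = t(8) = 9.

9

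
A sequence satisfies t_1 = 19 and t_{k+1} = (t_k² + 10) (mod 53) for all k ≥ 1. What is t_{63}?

Listing terms: t_1 = 19, t_2 = 0, t_3 = 10, t_4 = 4, t_5 = 26, t_6 = 50, t_7 = 19.
The sequence repeats with period 6.
So t_{63} = t_{1 + ((63-1) mod 6)} = t_3 = 10.

10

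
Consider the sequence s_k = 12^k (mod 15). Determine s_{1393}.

Listing terms: s_1 = 12,  s_2 = 9,  s_3 = 3,  s_4 = 6,  s_5 = 12.
Since s_5 = s_1 = 12, the sequence is periodic with period 4.
(1393 - 1) mod 4 = 0, so s_{1393} = s_1 = 12.

12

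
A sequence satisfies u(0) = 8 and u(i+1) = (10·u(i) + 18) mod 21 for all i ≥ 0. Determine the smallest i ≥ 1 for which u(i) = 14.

We have u(0) = 8,  u(1) = 14,  u(2) = 11,  u(3) = 2,  u(4) = 17,  u(5) = 20,  u(6) = 8.
The sequence repeats with period 6.
The value 14 first appears (with i ≥ 1) at u(1).

1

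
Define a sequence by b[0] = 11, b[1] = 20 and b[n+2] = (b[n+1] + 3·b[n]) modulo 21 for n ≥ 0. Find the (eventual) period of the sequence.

24

Computing terms: b[0] = 11, b[1] = 20, b[2] = 11, b[3] = 8, b[4] = 20, b[5] = 2, b[6] = 20, b[7] = 5, b[8] = 2, b[9] = 17, b[10] = 2, b[11] = 11, b[12] = 17, b[13] = 8, b[14] = 17, b[15] = 20, b[16] = 8, b[17] = 5, b[18] = 8, b[19] = 2, b[20] = 5, b[21] = 11, b[22] = 5, b[23] = 17, b[24] = 11, b[25] = 20.
The sequence repeats with period 24.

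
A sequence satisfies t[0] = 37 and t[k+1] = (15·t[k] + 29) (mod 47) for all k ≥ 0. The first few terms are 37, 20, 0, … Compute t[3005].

t[0] = 37, t[1] = 20, t[2] = 0, t[3] = 29, t[4] = 41, t[5] = 33, t[6] = 7, t[7] = 40, t[8] = 18, t[9] = 17, t[10] = 2, t[11] = 12, t[12] = 21, t[13] = 15, t[14] = 19, t[15] = 32, t[16] = 39, t[17] = 3, t[18] = 27, t[19] = 11, t[20] = 6, t[21] = 25, t[22] = 28, t[23] = 26, t[24] = 43, t[25] = 16, t[26] = 34, t[27] = 22, t[28] = 30, t[29] = 9, t[30] = 23, t[31] = 45, t[32] = 46, t[33] = 14, t[34] = 4, t[35] = 42, t[36] = 1, t[37] = 44, t[38] = 31, t[39] = 24, t[40] = 13, t[41] = 36, t[42] = 5, t[43] = 10, t[44] = 38, t[45] = 35, t[46] = 37.
The sequence repeats with period 46.
So t[3005] = t[0 + ((3005-0) mod 46)] = t[15] = 32.

32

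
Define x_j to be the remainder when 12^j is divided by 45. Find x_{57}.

27

We have x_1 = 12,  x_2 = 9,  x_3 = 18,  x_4 = 36,  x_5 = 27,  x_6 = 9.
Since x_6 = x_2 = 9, the sequence is eventually periodic: after a pre-period of length 1 it cycles with period 4.
For j ≥ 2, x_j depends only on (j - 2) mod 4. (57 - 2) mod 4 = 3, so x_{57} = x_5 = 27.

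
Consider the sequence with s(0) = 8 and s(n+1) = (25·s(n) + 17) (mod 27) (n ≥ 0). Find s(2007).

26

s(0) = 8,  s(1) = 1,  s(2) = 15,  s(3) = 14,  s(4) = 16,  s(5) = 12,  s(6) = 20,  s(7) = 4,  s(8) = 9,  s(9) = 26,  s(10) = 19,  s(11) = 6,  s(12) = 5,  s(13) = 7,  s(14) = 3,  s(15) = 11,  s(16) = 22,  s(17) = 0,  s(18) = 17,  s(19) = 10,  s(20) = 24,  s(21) = 23,  s(22) = 25,  s(23) = 21,  s(24) = 2,  s(25) = 13,  s(26) = 18,  s(27) = 8.
Since s(27) = s(0) = 8, the sequence is periodic with period 27.
So s(2007) = s(0 + ((2007-0) mod 27)) = s(9) = 26.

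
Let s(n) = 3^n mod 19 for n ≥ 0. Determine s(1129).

14

Listing terms: s(0) = 1; s(1) = 3; s(2) = 9; s(3) = 8; s(4) = 5; s(5) = 15; s(6) = 7; s(7) = 2; s(8) = 6; s(9) = 18; s(10) = 16; s(11) = 10; s(12) = 11; s(13) = 14; s(14) = 4; s(15) = 12; s(16) = 17; s(17) = 13; s(18) = 1.
The sequence repeats with period 18.
(1129 - 0) mod 18 = 13, so s(1129) = s(13) = 14.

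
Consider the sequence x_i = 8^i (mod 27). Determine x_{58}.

19

Computing terms: x_1 = 8; x_2 = 10; x_3 = 26; x_4 = 19; x_5 = 17; x_6 = 1; x_7 = 8.
Since x_7 = x_1 = 8, the sequence is periodic with period 6.
(58 - 1) mod 6 = 3, so x_{58} = x_4 = 19.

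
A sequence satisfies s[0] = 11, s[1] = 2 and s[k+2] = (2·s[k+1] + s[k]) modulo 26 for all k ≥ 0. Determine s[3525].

Listing terms: s[0] = 11, s[1] = 2, s[2] = 15, s[3] = 6, s[4] = 1, s[5] = 8, s[6] = 17, s[7] = 16, s[8] = 23, s[9] = 10, s[10] = 17, s[11] = 18, s[12] = 1, s[13] = 20, s[14] = 15, s[15] = 24, s[16] = 11, s[17] = 20, s[18] = 25, s[19] = 18, s[20] = 9, s[21] = 10, s[22] = 3, s[23] = 16, s[24] = 9, s[25] = 8, s[26] = 25, s[27] = 6, s[28] = 11, s[29] = 2.
Since (s[28], s[29]) = (s[0], s[1]) = (11, 2) (two consecutive terms determine the rest), the sequence is periodic with period 28.
So s[3525] = s[0 + ((3525-0) mod 28)] = s[25] = 8.

8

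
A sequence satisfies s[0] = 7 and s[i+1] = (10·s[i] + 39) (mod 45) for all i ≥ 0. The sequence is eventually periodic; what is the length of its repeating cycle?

Listing terms: s[0] = 7, s[1] = 19, s[2] = 4, s[3] = 34, s[4] = 19.
Since s[4] = s[1] = 19, the sequence is eventually periodic: after a pre-period of length 1 it cycles with period 3.

3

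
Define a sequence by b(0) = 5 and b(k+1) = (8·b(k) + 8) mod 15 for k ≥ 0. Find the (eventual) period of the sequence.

4

Listing terms: b(0) = 5, b(1) = 3, b(2) = 2, b(3) = 9, b(4) = 5.
Since b(4) = b(0) = 5, the sequence is periodic with period 4.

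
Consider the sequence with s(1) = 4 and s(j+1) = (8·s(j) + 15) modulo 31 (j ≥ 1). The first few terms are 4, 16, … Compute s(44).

12

s(1) = 4, s(2) = 16, s(3) = 19, s(4) = 12, s(5) = 18, s(6) = 4.
The sequence repeats with period 5.
So s(44) = s(1 + ((44-1) mod 5)) = s(4) = 12.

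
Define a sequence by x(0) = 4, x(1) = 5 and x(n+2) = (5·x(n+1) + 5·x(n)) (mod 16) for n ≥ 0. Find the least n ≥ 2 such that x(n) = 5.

11

We have x(0) = 4; x(1) = 5; x(2) = 13; x(3) = 10; x(4) = 3; x(5) = 1; x(6) = 4; x(7) = 9; x(8) = 1; x(9) = 2; x(10) = 15; x(11) = 5; x(12) = 4; x(13) = 13; x(14) = 5; x(15) = 10; x(16) = 11; x(17) = 9; x(18) = 4; x(19) = 1; x(20) = 9; x(21) = 2; x(22) = 7; x(23) = 13; x(24) = 4; x(25) = 5.
The sequence repeats with period 24.
The value 5 first appears (with n ≥ 2) at x(11).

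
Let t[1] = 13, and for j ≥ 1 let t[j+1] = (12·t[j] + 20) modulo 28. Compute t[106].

12

Listing terms: t[1] = 13, t[2] = 8, t[3] = 4, t[4] = 12, t[5] = 24, t[6] = 0, t[7] = 20, t[8] = 8.
Since t[8] = t[2] = 8, the sequence is eventually periodic: after a pre-period of length 1 it cycles with period 6.
For j ≥ 2, t[j] depends only on (j - 2) mod 6. (106 - 2) mod 6 = 2, so t[106] = t[4] = 12.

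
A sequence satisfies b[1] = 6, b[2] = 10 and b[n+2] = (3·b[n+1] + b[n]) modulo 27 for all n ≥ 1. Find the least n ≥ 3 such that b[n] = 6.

19

Listing terms: b[1] = 6; b[2] = 10; b[3] = 9; b[4] = 10; b[5] = 12; b[6] = 19; b[7] = 15; b[8] = 10; b[9] = 18; b[10] = 10; b[11] = 21; b[12] = 19; b[13] = 24; b[14] = 10; b[15] = 0; b[16] = 10; b[17] = 3; b[18] = 19; b[19] = 6; b[20] = 10.
The sequence repeats with period 18.
The value 6 next appears (with n ≥ 3) at b[19].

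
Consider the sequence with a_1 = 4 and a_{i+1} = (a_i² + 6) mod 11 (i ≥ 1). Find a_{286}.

7

Computing terms: a_1 = 4, a_2 = 0, a_3 = 6, a_4 = 9, a_5 = 10, a_6 = 7, a_7 = 0.
Since a_7 = a_2 = 0, the sequence is eventually periodic: after a pre-period of length 1 it cycles with period 5.
For i ≥ 2, a_i depends only on (i - 2) mod 5. (286 - 2) mod 5 = 4, so a_{286} = a_6 = 7.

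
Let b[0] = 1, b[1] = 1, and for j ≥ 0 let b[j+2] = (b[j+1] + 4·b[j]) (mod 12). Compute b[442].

Computing terms: b[0] = 1, b[1] = 1, b[2] = 5, b[3] = 9, b[4] = 5, b[5] = 5, b[6] = 1, b[7] = 9, b[8] = 1, b[9] = 1.
Since (b[8], b[9]) = (b[0], b[1]) = (1, 1) (two consecutive terms determine the rest), the sequence is periodic with period 8.
So b[442] = b[0 + ((442-0) mod 8)] = b[2] = 5.

5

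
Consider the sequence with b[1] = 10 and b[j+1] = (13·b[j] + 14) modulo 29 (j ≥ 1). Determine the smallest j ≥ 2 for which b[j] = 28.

2

Listing terms: b[1] = 10,  b[2] = 28,  b[3] = 1,  b[4] = 27,  b[5] = 17,  b[6] = 3,  b[7] = 24,  b[8] = 7,  b[9] = 18,  b[10] = 16,  b[11] = 19,  b[12] = 0,  b[13] = 14,  b[14] = 22,  b[15] = 10.
The sequence repeats with period 14.
The value 28 first appears (with j ≥ 2) at b[2].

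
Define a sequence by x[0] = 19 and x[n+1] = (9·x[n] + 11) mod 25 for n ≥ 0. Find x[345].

Listing terms: x[0] = 19, x[1] = 7, x[2] = 24, x[3] = 2, x[4] = 4, x[5] = 22, x[6] = 9, x[7] = 17, x[8] = 14, x[9] = 12, x[10] = 19.
Since x[10] = x[0] = 19, the sequence is periodic with period 10.
So x[345] = x[0 + ((345-0) mod 10)] = x[5] = 22.

22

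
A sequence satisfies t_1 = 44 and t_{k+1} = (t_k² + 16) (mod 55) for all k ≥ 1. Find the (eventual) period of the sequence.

3

Computing terms: t_1 = 44,  t_2 = 27,  t_3 = 30,  t_4 = 36,  t_5 = 47,  t_6 = 25,  t_7 = 36.
Since t_7 = t_4 = 36, the sequence is eventually periodic: after a pre-period of length 3 it cycles with period 3.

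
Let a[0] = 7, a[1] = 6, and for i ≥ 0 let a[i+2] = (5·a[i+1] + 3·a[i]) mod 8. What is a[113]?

1

We have a[0] = 7,  a[1] = 6,  a[2] = 3,  a[3] = 1,  a[4] = 6,  a[5] = 1,  a[6] = 7,  a[7] = 6.
The sequence repeats with period 6.
(113 - 0) mod 6 = 5, so a[113] = a[5] = 1.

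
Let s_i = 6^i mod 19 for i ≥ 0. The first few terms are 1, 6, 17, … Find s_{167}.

5

s_0 = 1, s_1 = 6, s_2 = 17, s_3 = 7, s_4 = 4, s_5 = 5, s_6 = 11, s_7 = 9, s_8 = 16, s_9 = 1.
Since s_9 = s_0 = 1, the sequence is periodic with period 9.
So s_{167} = s_{0 + ((167-0) mod 9)} = s_5 = 5.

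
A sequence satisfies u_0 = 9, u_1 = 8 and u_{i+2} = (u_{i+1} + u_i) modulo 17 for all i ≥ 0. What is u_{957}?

We have u_0 = 9; u_1 = 8; u_2 = 0; u_3 = 8; u_4 = 8; u_5 = 16; u_6 = 7; u_7 = 6; u_8 = 13; u_9 = 2; u_{10} = 15; u_{11} = 0; u_{12} = 15; u_{13} = 15; u_{14} = 13; u_{15} = 11; u_{16} = 7; u_{17} = 1; u_{18} = 8; u_{19} = 9; u_{20} = 0; u_{21} = 9; u_{22} = 9; u_{23} = 1; u_{24} = 10; u_{25} = 11; u_{26} = 4; u_{27} = 15; u_{28} = 2; u_{29} = 0; u_{30} = 2; u_{31} = 2; u_{32} = 4; u_{33} = 6; u_{34} = 10; u_{35} = 16; u_{36} = 9; u_{37} = 8.
The sequence repeats with period 36.
(957 - 0) mod 36 = 21, so u_{957} = u_{21} = 9.

9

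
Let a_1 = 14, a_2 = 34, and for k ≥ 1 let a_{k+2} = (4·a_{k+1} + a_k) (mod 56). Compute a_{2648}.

50

Listing terms: a_1 = 14, a_2 = 34, a_3 = 38, a_4 = 18, a_5 = 54, a_6 = 10, a_7 = 38, a_8 = 50, a_9 = 14, a_{10} = 50, a_{11} = 46, a_{12} = 10, a_{13} = 30, a_{14} = 18, a_{15} = 46, a_{16} = 34, a_{17} = 14, a_{18} = 34.
Since (a_{17}, a_{18}) = (a_1, a_2) = (14, 34) (two consecutive terms determine the rest), the sequence is periodic with period 16.
So a_{2648} = a_{1 + ((2648-1) mod 16)} = a_8 = 50.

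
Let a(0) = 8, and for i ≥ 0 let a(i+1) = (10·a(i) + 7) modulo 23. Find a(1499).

14

Computing terms: a(0) = 8; a(1) = 18; a(2) = 3; a(3) = 14; a(4) = 9; a(5) = 5; a(6) = 11; a(7) = 2; a(8) = 4; a(9) = 1; a(10) = 17; a(11) = 16; a(12) = 6; a(13) = 21; a(14) = 10; a(15) = 15; a(16) = 19; a(17) = 13; a(18) = 22; a(19) = 20; a(20) = 0; a(21) = 7; a(22) = 8.
Since a(22) = a(0) = 8, the sequence is periodic with period 22.
So a(1499) = a(0 + ((1499-0) mod 22)) = a(3) = 14.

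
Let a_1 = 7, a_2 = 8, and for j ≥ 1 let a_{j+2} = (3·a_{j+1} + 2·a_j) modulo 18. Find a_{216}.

16

We have a_1 = 7; a_2 = 8; a_3 = 2; a_4 = 4; a_5 = 16; a_6 = 2; a_7 = 2; a_8 = 10; a_9 = 16; a_{10} = 14; a_{11} = 2; a_{12} = 16; a_{13} = 16; a_{14} = 8; a_{15} = 2.
Since (a_{14}, a_{15}) = (a_2, a_3) = (8, 2) (two consecutive terms determine the rest), the sequence is eventually periodic: after a pre-period of length 1 it cycles with period 12.
For j ≥ 2, a_j depends only on (j - 2) mod 12. (216 - 2) mod 12 = 10, so a_{216} = a_{12} = 16.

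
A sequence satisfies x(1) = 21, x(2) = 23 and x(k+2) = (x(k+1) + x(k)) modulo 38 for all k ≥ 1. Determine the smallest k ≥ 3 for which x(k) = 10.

12

Listing terms: x(1) = 21, x(2) = 23, x(3) = 6, x(4) = 29, x(5) = 35, x(6) = 26, x(7) = 23, x(8) = 11, x(9) = 34, x(10) = 7, x(11) = 3, x(12) = 10, x(13) = 13, x(14) = 23, x(15) = 36, x(16) = 21, x(17) = 19, x(18) = 2, x(19) = 21, x(20) = 23.
The sequence repeats with period 18.
The value 10 first appears (with k ≥ 3) at x(12).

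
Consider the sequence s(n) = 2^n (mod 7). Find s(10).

s(1) = 2, s(2) = 4, s(3) = 1, s(4) = 2.
Since s(4) = s(1) = 2, the sequence is periodic with period 3.
So s(10) = s(1 + ((10-1) mod 3)) = s(1) = 2.

2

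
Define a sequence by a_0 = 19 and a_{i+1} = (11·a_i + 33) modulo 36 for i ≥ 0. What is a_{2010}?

Computing terms: a_0 = 19,  a_1 = 26,  a_2 = 31,  a_3 = 14,  a_4 = 7,  a_5 = 2,  a_6 = 19.
Since a_6 = a_0 = 19, the sequence is periodic with period 6.
(2010 - 0) mod 6 = 0, so a_{2010} = a_0 = 19.

19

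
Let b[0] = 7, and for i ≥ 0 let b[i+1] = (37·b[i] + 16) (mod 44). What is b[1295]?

7

Computing terms: b[0] = 7, b[1] = 11, b[2] = 27, b[3] = 3, b[4] = 39, b[5] = 7.
The sequence repeats with period 5.
So b[1295] = b[0 + ((1295-0) mod 5)] = b[0] = 7.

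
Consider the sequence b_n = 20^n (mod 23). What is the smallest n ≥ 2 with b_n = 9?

2

Computing terms: b_1 = 20, b_2 = 9, b_3 = 19, b_4 = 12, b_5 = 10, b_6 = 16, b_7 = 21, b_8 = 6, b_9 = 5, b_{10} = 8, b_{11} = 22, b_{12} = 3, b_{13} = 14, b_{14} = 4, b_{15} = 11, b_{16} = 13, b_{17} = 7, b_{18} = 2, b_{19} = 17, b_{20} = 18, b_{21} = 15, b_{22} = 1, b_{23} = 20.
The sequence repeats with period 22.
The value 9 first appears (with n ≥ 2) at b_2.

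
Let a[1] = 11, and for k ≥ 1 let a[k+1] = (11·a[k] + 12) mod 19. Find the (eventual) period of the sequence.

3

Listing terms: a[1] = 11, a[2] = 0, a[3] = 12, a[4] = 11.
Since a[4] = a[1] = 11, the sequence is periodic with period 3.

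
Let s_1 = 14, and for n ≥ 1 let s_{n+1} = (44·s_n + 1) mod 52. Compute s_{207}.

Computing terms: s_1 = 14; s_2 = 45; s_3 = 5; s_4 = 13; s_5 = 1; s_6 = 45.
Since s_6 = s_2 = 45, the sequence is eventually periodic: after a pre-period of length 1 it cycles with period 4.
For n ≥ 2, s_n depends only on (n - 2) mod 4. (207 - 2) mod 4 = 1, so s_{207} = s_3 = 5.

5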